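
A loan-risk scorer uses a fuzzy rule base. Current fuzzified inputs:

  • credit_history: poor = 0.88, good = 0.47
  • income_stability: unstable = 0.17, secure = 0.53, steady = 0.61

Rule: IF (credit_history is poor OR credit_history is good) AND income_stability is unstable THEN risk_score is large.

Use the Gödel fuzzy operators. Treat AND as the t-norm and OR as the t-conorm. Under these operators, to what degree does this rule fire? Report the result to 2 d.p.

firing strength: (poor=0.88 OR good=0.47) = 0.88; AND[min(a, b)] with unstable=0.17 → w = 0.17

0.17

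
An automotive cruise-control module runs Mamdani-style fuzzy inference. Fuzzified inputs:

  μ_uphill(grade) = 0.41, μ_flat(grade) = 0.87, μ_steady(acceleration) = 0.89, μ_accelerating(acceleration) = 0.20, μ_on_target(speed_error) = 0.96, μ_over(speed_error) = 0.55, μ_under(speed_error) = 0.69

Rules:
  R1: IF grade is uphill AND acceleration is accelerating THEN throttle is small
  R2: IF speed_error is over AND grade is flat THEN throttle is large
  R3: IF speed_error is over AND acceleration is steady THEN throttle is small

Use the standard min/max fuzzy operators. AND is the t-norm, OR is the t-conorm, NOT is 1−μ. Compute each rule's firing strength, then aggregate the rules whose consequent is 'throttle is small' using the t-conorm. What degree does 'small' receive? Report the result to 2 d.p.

R1: uphill=0.41, accelerating=0.20; AND[min(a, b)] → w = 0.20
R2: over=0.55, flat=0.87; AND[min(a, b)] → w = 0.55
R3: over=0.55, steady=0.89; AND[min(a, b)] → w = 0.55
Rules with consequent 'small': {R1, R3} → strengths 0.20, 0.55
Aggregate via t-conorm [max(a, b)]: 0.55

0.55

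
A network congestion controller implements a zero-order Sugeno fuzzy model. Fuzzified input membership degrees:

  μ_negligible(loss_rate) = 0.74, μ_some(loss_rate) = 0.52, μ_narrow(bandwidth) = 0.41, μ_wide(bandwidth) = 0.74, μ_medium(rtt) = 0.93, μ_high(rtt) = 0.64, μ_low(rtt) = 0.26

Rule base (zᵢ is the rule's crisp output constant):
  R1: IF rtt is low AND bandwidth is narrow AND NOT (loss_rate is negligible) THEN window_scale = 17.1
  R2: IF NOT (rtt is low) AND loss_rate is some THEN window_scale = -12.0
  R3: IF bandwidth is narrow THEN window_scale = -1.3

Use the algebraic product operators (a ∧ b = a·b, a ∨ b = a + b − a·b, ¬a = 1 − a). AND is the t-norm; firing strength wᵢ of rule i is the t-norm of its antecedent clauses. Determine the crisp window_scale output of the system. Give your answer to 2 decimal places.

R1 (z=17.1): low=0.26, narrow=0.41, ¬negligible=1−0.74=0.26; AND[a·b] → w = 0.0277
R2 (z=-12.0): ¬low=1−0.26=0.74, some=0.52; AND[a·b] → w = 0.3848
R3 (z=-1.3): narrow=0.41 → w = 0.4100
Weighted average = (0.0277·17.1 + 0.3848·-12.0 + 0.4100·-1.3) / (0.0277 + 0.3848 + 0.4100)
  = -4.6767 / 0.8225 = -5.69

-5.69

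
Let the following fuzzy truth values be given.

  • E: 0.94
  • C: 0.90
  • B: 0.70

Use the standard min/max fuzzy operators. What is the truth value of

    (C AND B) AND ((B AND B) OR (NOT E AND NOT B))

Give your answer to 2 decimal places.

C AND B = min(a, b) on (0.90, 0.70) = 0.70
B AND B = min(a, b) on (0.70, 0.70) = 0.70
NOT E = 1 − 0.94 = 0.06
NOT B = 1 − 0.70 = 0.30
NOT E AND NOT B = min(a, b) on (0.06, 0.30) = 0.06
(B AND B) OR (NOT E AND NOT B) = max(a, b) on (0.70, 0.06) = 0.70
(C AND B) AND ((B AND B) OR (NOT E AND NOT B)) = min(a, b) on (0.70, 0.70) = 0.70

0.70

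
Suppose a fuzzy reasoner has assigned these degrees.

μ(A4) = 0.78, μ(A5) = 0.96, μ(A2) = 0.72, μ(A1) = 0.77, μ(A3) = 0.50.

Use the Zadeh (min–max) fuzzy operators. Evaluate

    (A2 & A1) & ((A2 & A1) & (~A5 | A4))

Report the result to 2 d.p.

A2 & A1 = min(a, b) on (0.72, 0.77) = 0.72
A2 & A1 = min(a, b) on (0.72, 0.77) = 0.72
~A5 = 1 − 0.96 = 0.04
~A5 | A4 = max(a, b) on (0.04, 0.78) = 0.78
(A2 & A1) & (~A5 | A4) = min(a, b) on (0.72, 0.78) = 0.72
(A2 & A1) & ((A2 & A1) & (~A5 | A4)) = min(a, b) on (0.72, 0.72) = 0.72

0.72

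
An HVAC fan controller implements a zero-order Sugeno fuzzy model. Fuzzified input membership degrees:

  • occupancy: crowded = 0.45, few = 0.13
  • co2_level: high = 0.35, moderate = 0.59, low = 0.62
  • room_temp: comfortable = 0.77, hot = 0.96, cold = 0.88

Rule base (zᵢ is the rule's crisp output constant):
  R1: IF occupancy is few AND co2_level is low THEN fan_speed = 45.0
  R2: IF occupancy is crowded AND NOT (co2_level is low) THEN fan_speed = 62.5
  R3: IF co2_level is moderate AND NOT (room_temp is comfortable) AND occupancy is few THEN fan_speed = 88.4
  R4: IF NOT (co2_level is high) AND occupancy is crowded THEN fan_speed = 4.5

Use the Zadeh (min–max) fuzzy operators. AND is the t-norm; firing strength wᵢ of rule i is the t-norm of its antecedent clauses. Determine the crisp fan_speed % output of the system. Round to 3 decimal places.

R1 (z=45.0): few=0.13, low=0.62; AND[min(a, b)] → w = 0.13
R2 (z=62.5): crowded=0.45, ¬low=1−0.62=0.38; AND[min(a, b)] → w = 0.38
R3 (z=88.4): moderate=0.59, ¬comfortable=1−0.77=0.23, few=0.13; AND[min(a, b)] → w = 0.13
R4 (z=4.5): ¬high=1−0.35=0.65, crowded=0.45; AND[min(a, b)] → w = 0.45
Weighted average = (0.13·45.0 + 0.38·62.5 + 0.13·88.4 + 0.45·4.5) / (0.13 + 0.38 + 0.13 + 0.45)
  = 43.1170 / 1.0900 = 39.557

39.557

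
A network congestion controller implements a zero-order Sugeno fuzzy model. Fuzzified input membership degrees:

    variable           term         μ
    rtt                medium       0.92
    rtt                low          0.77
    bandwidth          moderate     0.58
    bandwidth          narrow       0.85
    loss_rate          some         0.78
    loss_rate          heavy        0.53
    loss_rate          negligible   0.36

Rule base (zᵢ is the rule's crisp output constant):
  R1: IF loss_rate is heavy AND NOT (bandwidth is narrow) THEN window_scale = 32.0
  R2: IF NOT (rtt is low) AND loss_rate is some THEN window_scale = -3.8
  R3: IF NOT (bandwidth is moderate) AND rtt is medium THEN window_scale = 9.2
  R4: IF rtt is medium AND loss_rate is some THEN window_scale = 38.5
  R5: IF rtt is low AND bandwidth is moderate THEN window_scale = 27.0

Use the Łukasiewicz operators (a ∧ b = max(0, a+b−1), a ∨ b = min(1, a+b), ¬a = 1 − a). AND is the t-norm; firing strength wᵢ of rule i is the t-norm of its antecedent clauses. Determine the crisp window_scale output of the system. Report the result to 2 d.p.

R1 (z=32.0): heavy=0.53, ¬narrow=1−0.85=0.15; AND[max(0, a+b−1)] → w = 0.00
R2 (z=-3.8): ¬low=1−0.77=0.23, some=0.78; AND[max(0, a+b−1)] → w = 0.01
R3 (z=9.2): ¬moderate=1−0.58=0.42, medium=0.92; AND[max(0, a+b−1)] → w = 0.34
R4 (z=38.5): medium=0.92, some=0.78; AND[max(0, a+b−1)] → w = 0.70
R5 (z=27.0): low=0.77, moderate=0.58; AND[max(0, a+b−1)] → w = 0.35
Weighted average = (0.00·32.0 + 0.01·-3.8 + 0.34·9.2 + 0.70·38.5 + 0.35·27.0) / (0.00 + 0.01 + 0.34 + 0.70 + 0.35)
  = 39.4900 / 1.4000 = 28.21

28.21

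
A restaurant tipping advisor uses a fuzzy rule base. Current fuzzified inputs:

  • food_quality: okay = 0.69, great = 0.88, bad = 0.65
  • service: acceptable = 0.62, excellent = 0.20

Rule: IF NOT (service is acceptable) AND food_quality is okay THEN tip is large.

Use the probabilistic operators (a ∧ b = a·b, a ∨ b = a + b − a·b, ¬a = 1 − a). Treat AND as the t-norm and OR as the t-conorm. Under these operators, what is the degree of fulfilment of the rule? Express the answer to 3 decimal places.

firing strength: ¬acceptable=1−0.62=0.38, okay=0.69; AND[a·b] → w = 0.2622

0.262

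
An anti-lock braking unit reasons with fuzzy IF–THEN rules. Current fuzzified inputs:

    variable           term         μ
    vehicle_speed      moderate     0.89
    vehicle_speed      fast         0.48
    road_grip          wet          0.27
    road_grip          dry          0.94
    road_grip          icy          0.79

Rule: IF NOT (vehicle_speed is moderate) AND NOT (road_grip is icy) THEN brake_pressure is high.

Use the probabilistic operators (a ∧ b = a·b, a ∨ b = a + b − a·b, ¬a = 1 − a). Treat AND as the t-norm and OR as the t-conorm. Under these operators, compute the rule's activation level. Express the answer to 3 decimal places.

0.023

firing strength: ¬moderate=1−0.89=0.11, ¬icy=1−0.79=0.21; AND[a·b] → w = 0.0231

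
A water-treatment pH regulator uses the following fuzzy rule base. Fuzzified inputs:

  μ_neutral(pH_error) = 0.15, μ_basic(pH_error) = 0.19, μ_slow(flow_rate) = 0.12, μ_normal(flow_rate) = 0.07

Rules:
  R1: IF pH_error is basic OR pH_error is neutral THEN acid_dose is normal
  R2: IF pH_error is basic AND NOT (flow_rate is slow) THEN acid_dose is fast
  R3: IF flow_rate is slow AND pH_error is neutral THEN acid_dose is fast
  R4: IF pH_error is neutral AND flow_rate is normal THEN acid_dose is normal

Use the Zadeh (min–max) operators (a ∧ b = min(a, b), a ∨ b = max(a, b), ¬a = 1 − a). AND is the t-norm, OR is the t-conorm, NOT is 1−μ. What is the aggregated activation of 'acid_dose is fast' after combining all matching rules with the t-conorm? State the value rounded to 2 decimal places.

0.19

R1: basic=0.19, neutral=0.15; OR[max(a, b)] → w = 0.19
R2: basic=0.19, ¬slow=1−0.12=0.88; AND[min(a, b)] → w = 0.19
R3: slow=0.12, neutral=0.15; AND[min(a, b)] → w = 0.12
R4: neutral=0.15, normal=0.07; AND[min(a, b)] → w = 0.07
Rules with consequent 'fast': {R2, R3} → strengths 0.19, 0.12
Aggregate via t-conorm [max(a, b)]: 0.19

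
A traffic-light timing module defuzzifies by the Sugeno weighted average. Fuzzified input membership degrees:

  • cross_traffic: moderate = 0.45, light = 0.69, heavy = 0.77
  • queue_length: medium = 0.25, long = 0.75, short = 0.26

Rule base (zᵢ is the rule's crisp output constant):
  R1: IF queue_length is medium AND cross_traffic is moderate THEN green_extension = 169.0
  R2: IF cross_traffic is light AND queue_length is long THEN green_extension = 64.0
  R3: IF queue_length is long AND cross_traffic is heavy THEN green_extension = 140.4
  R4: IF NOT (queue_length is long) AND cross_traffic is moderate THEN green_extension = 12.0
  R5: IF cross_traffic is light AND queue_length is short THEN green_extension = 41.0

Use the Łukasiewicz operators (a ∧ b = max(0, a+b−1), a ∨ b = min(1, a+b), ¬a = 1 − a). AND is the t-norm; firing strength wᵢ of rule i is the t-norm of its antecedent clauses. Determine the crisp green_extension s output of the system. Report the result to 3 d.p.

R1 (z=169.0): medium=0.25, moderate=0.45; AND[max(0, a+b−1)] → w = 0.00
R2 (z=64.0): light=0.69, long=0.75; AND[max(0, a+b−1)] → w = 0.44
R3 (z=140.4): long=0.75, heavy=0.77; AND[max(0, a+b−1)] → w = 0.52
R4 (z=12.0): ¬long=1−0.75=0.25, moderate=0.45; AND[max(0, a+b−1)] → w = 0.00
R5 (z=41.0): light=0.69, short=0.26; AND[max(0, a+b−1)] → w = 0.00
Weighted average = (0.00·169.0 + 0.44·64.0 + 0.52·140.4 + 0.00·12.0 + 0.00·41.0) / (0.00 + 0.44 + 0.52 + 0.00 + 0.00)
  = 101.1680 / 0.9600 = 105.383

105.383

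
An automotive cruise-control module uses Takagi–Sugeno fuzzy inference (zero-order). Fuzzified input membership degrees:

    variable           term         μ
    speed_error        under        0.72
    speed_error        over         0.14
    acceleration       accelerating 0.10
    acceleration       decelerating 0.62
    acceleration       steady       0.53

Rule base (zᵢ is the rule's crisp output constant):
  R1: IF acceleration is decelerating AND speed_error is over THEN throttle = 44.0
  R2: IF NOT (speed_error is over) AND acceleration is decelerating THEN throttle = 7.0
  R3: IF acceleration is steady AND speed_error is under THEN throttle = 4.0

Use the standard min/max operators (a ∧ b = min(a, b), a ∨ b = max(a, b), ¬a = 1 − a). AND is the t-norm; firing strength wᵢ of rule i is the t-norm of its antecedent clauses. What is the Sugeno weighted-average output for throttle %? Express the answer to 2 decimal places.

R1 (z=44.0): decelerating=0.62, over=0.14; AND[min(a, b)] → w = 0.14
R2 (z=7.0): ¬over=1−0.14=0.86, decelerating=0.62; AND[min(a, b)] → w = 0.62
R3 (z=4.0): steady=0.53, under=0.72; AND[min(a, b)] → w = 0.53
Weighted average = (0.14·44.0 + 0.62·7.0 + 0.53·4.0) / (0.14 + 0.62 + 0.53)
  = 12.6200 / 1.2900 = 9.78

9.78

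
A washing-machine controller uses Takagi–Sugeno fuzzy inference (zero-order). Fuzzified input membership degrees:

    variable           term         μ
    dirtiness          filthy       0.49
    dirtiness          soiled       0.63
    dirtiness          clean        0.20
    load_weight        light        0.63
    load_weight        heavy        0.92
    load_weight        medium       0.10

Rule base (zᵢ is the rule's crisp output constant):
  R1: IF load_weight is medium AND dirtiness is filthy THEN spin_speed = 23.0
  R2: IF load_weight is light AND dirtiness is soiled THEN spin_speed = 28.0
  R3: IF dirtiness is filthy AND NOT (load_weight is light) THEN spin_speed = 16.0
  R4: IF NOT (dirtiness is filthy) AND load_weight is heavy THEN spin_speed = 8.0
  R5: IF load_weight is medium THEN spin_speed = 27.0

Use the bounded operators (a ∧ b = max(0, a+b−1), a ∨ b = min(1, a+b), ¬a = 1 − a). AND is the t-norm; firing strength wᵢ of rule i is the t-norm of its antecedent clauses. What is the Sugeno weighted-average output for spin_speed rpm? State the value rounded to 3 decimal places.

R1 (z=23.0): medium=0.10, filthy=0.49; AND[max(0, a+b−1)] → w = 0.00
R2 (z=28.0): light=0.63, soiled=0.63; AND[max(0, a+b−1)] → w = 0.26
R3 (z=16.0): filthy=0.49, ¬light=1−0.63=0.37; AND[max(0, a+b−1)] → w = 0.00
R4 (z=8.0): ¬filthy=1−0.49=0.51, heavy=0.92; AND[max(0, a+b−1)] → w = 0.43
R5 (z=27.0): medium=0.10 → w = 0.10
Weighted average = (0.00·23.0 + 0.26·28.0 + 0.00·16.0 + 0.43·8.0 + 0.10·27.0) / (0.00 + 0.26 + 0.00 + 0.43 + 0.10)
  = 13.4200 / 0.7900 = 16.987

16.987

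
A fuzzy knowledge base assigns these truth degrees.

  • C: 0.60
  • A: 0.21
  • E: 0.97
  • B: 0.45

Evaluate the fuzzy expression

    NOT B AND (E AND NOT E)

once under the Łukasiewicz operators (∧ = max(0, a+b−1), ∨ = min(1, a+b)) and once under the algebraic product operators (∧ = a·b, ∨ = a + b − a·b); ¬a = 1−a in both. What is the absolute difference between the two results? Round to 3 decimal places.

Under Łukasiewicz:
  NOT B = 1 − 0.45 = 0.55
  NOT E = 1 − 0.97 = 0.03
  E AND NOT E = max(0, a+b−1) on (0.97, 0.03) = 0.00
  NOT B AND (E AND NOT E) = max(0, a+b−1) on (0.55, 0.00) = 0.00
  → value = 0.0000
Under algebraic product:
  NOT B = 1 − 0.4500 = 0.5500
  NOT E = 1 − 0.9700 = 0.0300
  E AND NOT E = a·b on (0.9700, 0.0300) = 0.0291
  NOT B AND (E AND NOT E) = a·b on (0.5500, 0.0291) = 0.0160
  → value = 0.0160
|0.0000 − 0.0160| = 0.016

0.016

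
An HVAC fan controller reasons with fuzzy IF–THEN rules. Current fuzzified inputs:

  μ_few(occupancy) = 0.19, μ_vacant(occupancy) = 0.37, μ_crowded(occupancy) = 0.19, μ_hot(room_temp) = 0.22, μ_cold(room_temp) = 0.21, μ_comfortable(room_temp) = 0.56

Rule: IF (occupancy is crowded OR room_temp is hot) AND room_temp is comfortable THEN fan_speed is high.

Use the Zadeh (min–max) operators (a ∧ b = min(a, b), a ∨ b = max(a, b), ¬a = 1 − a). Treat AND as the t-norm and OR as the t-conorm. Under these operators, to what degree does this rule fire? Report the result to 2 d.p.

firing strength: (crowded=0.19 OR hot=0.22) = 0.22; AND[min(a, b)] with comfortable=0.56 → w = 0.22

0.22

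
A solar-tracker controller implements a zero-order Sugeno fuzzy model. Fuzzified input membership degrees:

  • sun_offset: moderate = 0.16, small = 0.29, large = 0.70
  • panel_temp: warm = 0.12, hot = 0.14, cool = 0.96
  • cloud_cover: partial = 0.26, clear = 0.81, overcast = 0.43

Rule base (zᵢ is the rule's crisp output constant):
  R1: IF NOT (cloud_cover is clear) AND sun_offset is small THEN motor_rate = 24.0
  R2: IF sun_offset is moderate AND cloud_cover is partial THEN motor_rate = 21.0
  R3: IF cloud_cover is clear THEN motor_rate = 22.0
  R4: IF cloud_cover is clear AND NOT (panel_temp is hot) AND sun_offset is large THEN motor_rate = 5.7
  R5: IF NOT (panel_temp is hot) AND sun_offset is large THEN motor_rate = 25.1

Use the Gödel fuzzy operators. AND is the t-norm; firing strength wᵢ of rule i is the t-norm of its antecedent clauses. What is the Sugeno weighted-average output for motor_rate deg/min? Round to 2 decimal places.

R1 (z=24.0): ¬clear=1−0.81=0.19, small=0.29; AND[min(a, b)] → w = 0.19
R2 (z=21.0): moderate=0.16, partial=0.26; AND[min(a, b)] → w = 0.16
R3 (z=22.0): clear=0.81 → w = 0.81
R4 (z=5.7): clear=0.81, ¬hot=1−0.14=0.86, large=0.70; AND[min(a, b)] → w = 0.70
R5 (z=25.1): ¬hot=1−0.14=0.86, large=0.70; AND[min(a, b)] → w = 0.70
Weighted average = (0.19·24.0 + 0.16·21.0 + 0.81·22.0 + 0.70·5.7 + 0.70·25.1) / (0.19 + 0.16 + 0.81 + 0.70 + 0.70)
  = 47.3000 / 2.5600 = 18.48

18.48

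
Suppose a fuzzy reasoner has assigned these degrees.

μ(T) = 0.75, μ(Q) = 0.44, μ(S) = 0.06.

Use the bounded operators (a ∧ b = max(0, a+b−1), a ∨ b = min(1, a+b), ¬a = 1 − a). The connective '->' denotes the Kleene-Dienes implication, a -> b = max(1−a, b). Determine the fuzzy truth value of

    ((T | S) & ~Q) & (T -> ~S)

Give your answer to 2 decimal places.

T | S = min(1, a+b) on (0.75, 0.06) = 0.81
~Q = 1 − 0.44 = 0.56
(T | S) & ~Q = max(0, a+b−1) on (0.81, 0.56) = 0.37
~S = 1 − 0.06 = 0.94
T -> ~S  [Kleene-Dienes: max(1−a, b)] with a=0.75, b=0.94 → 0.94
((T | S) & ~Q) & (T -> ~S) = max(0, a+b−1) on (0.37, 0.94) = 0.31

0.31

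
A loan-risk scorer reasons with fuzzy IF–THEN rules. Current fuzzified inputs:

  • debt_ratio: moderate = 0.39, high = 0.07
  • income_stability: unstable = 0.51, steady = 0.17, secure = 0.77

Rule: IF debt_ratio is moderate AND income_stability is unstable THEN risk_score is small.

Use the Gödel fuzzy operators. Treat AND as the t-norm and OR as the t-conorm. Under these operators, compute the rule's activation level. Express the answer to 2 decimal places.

firing strength: moderate=0.39, unstable=0.51; AND[min(a, b)] → w = 0.39

0.39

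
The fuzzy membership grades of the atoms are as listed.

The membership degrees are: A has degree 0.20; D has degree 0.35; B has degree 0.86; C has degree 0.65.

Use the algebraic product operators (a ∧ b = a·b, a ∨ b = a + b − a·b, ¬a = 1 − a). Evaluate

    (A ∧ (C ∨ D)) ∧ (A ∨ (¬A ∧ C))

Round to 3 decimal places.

C ∨ D = a + b − a·b on (0.6500, 0.3500) = 0.7725
A ∧ (C ∨ D) = a·b on (0.2000, 0.7725) = 0.1545
¬A = 1 − 0.2000 = 0.8000
¬A ∧ C = a·b on (0.8000, 0.6500) = 0.5200
A ∨ (¬A ∧ C) = a + b − a·b on (0.2000, 0.5200) = 0.6160
(A ∧ (C ∨ D)) ∧ (A ∨ (¬A ∧ C)) = a·b on (0.1545, 0.6160) = 0.0952

0.095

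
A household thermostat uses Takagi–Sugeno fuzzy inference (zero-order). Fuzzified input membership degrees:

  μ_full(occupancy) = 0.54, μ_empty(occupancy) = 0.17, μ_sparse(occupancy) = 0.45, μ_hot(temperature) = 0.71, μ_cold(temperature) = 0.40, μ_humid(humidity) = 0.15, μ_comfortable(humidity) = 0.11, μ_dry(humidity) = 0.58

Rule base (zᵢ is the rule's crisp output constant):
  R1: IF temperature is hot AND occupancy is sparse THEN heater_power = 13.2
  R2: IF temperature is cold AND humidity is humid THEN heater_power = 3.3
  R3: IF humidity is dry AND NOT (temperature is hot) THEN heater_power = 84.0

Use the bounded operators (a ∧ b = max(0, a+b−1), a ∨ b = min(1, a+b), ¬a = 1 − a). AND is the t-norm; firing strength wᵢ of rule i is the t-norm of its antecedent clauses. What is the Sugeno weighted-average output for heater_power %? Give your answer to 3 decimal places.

R1 (z=13.2): hot=0.71, sparse=0.45; AND[max(0, a+b−1)] → w = 0.16
R2 (z=3.3): cold=0.40, humid=0.15; AND[max(0, a+b−1)] → w = 0.00
R3 (z=84.0): dry=0.58, ¬hot=1−0.71=0.29; AND[max(0, a+b−1)] → w = 0.00
Weighted average = (0.16·13.2 + 0.00·3.3 + 0.00·84.0) / (0.16 + 0.00 + 0.00)
  = 2.1120 / 0.1600 = 13.200

13.200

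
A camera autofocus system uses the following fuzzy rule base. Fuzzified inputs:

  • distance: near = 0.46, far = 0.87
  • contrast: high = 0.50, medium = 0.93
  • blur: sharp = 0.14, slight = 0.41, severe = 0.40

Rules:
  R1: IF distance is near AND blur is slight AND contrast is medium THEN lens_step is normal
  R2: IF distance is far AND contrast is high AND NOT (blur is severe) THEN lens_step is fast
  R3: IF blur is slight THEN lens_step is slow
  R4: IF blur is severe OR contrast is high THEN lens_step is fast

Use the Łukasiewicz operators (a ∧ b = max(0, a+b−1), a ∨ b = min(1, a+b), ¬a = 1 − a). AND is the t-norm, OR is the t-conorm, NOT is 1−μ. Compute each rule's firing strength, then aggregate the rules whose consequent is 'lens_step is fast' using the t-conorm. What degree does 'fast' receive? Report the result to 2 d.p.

0.90

R1: near=0.46, slight=0.41, medium=0.93; AND[max(0, a+b−1)] → w = 0.00
R2: far=0.87, high=0.50, ¬severe=1−0.40=0.60; AND[max(0, a+b−1)] → w = 0.00
R3: slight=0.41 → w = 0.41
R4: severe=0.40, high=0.50; OR[min(1, a+b)] → w = 0.90
Rules with consequent 'fast': {R2, R4} → strengths 0.00, 0.90
Aggregate via t-conorm [min(1, a+b)]: 0.90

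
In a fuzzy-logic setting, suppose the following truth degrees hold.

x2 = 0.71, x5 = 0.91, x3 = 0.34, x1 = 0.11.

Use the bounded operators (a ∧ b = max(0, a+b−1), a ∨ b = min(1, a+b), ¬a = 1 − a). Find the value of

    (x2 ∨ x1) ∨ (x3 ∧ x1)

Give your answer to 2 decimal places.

0.82

x2 ∨ x1 = min(1, a+b) on (0.71, 0.11) = 0.82
x3 ∧ x1 = max(0, a+b−1) on (0.34, 0.11) = 0.00
(x2 ∨ x1) ∨ (x3 ∧ x1) = min(1, a+b) on (0.82, 0.00) = 0.82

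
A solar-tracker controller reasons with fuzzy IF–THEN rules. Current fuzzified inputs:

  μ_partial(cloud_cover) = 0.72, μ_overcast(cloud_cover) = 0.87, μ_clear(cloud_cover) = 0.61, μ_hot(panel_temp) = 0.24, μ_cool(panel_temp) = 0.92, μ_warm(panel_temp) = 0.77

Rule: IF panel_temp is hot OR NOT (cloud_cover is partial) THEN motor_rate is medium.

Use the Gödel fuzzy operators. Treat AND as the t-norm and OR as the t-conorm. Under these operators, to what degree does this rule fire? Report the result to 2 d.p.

firing strength: hot=0.24, ¬partial=1−0.72=0.28; OR[max(a, b)] → w = 0.28

0.28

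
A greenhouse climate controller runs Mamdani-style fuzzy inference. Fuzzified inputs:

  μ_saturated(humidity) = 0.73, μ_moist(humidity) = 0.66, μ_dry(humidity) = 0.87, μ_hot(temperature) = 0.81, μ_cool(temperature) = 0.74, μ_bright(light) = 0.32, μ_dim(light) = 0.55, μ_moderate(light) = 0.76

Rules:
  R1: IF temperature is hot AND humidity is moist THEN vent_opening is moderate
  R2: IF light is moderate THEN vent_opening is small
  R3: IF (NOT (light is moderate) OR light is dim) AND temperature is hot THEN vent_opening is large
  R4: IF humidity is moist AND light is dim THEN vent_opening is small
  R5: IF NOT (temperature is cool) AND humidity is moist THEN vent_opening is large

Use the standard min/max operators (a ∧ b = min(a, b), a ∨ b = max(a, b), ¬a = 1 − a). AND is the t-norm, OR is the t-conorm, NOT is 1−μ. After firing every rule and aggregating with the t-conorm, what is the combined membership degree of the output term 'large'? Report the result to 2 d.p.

R1: hot=0.81, moist=0.66; AND[min(a, b)] → w = 0.66
R2: moderate=0.76 → w = 0.76
R3: (¬moderate=1−0.76=0.24 OR dim=0.55) = 0.55; AND[min(a, b)] with hot=0.81 → w = 0.55
R4: moist=0.66, dim=0.55; AND[min(a, b)] → w = 0.55
R5: ¬cool=1−0.74=0.26, moist=0.66; AND[min(a, b)] → w = 0.26
Rules with consequent 'large': {R3, R5} → strengths 0.55, 0.26
Aggregate via t-conorm [max(a, b)]: 0.55

0.55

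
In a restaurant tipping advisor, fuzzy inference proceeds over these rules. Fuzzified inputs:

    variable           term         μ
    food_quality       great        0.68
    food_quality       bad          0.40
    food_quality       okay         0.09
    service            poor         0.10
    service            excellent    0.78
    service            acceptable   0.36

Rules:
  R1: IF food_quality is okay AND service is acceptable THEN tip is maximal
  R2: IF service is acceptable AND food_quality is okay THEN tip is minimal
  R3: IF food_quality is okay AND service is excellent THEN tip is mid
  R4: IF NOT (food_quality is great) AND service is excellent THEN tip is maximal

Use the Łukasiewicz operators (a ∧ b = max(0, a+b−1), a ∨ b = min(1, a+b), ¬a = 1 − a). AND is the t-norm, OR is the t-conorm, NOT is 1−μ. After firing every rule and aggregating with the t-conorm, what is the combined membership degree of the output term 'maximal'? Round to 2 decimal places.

0.10

R1: okay=0.09, acceptable=0.36; AND[max(0, a+b−1)] → w = 0.00
R2: acceptable=0.36, okay=0.09; AND[max(0, a+b−1)] → w = 0.00
R3: okay=0.09, excellent=0.78; AND[max(0, a+b−1)] → w = 0.00
R4: ¬great=1−0.68=0.32, excellent=0.78; AND[max(0, a+b−1)] → w = 0.10
Rules with consequent 'maximal': {R1, R4} → strengths 0.00, 0.10
Aggregate via t-conorm [min(1, a+b)]: 0.10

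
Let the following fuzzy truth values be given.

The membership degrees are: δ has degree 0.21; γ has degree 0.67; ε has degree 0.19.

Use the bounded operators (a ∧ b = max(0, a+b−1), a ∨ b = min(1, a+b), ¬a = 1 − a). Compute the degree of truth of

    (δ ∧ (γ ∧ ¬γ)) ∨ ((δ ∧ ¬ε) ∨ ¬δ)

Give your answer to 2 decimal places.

0.81

¬γ = 1 − 0.67 = 0.33
γ ∧ ¬γ = max(0, a+b−1) on (0.67, 0.33) = 0.00
δ ∧ (γ ∧ ¬γ) = max(0, a+b−1) on (0.21, 0.00) = 0.00
¬ε = 1 − 0.19 = 0.81
δ ∧ ¬ε = max(0, a+b−1) on (0.21, 0.81) = 0.02
¬δ = 1 − 0.21 = 0.79
(δ ∧ ¬ε) ∨ ¬δ = min(1, a+b) on (0.02, 0.79) = 0.81
(δ ∧ (γ ∧ ¬γ)) ∨ ((δ ∧ ¬ε) ∨ ¬δ) = min(1, a+b) on (0.00, 0.81) = 0.81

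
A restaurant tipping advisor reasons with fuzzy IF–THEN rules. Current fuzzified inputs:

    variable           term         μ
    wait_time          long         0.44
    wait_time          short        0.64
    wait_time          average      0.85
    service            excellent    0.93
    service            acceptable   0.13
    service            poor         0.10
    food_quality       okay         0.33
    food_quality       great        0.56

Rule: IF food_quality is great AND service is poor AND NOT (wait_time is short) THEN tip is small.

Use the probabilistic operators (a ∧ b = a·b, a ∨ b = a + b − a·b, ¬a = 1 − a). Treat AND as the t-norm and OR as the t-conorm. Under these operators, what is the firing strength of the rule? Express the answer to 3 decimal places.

0.020

firing strength: great=0.56, poor=0.10, ¬short=1−0.64=0.36; AND[a·b] → w = 0.0202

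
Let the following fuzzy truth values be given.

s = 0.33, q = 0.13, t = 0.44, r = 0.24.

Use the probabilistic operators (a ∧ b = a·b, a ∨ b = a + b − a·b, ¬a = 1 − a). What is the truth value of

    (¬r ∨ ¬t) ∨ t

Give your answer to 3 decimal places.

¬r = 1 − 0.2400 = 0.7600
¬t = 1 − 0.4400 = 0.5600
¬r ∨ ¬t = a + b − a·b on (0.7600, 0.5600) = 0.8944
(¬r ∨ ¬t) ∨ t = a + b − a·b on (0.8944, 0.4400) = 0.9409

0.941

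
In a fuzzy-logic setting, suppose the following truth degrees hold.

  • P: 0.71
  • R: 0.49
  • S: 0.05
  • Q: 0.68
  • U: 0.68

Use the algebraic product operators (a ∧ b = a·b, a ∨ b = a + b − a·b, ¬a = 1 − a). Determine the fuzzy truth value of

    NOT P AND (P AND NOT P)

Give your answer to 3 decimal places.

0.060

NOT P = 1 − 0.7100 = 0.2900
NOT P = 1 − 0.7100 = 0.2900
P AND NOT P = a·b on (0.7100, 0.2900) = 0.2059
NOT P AND (P AND NOT P) = a·b on (0.2900, 0.2059) = 0.0597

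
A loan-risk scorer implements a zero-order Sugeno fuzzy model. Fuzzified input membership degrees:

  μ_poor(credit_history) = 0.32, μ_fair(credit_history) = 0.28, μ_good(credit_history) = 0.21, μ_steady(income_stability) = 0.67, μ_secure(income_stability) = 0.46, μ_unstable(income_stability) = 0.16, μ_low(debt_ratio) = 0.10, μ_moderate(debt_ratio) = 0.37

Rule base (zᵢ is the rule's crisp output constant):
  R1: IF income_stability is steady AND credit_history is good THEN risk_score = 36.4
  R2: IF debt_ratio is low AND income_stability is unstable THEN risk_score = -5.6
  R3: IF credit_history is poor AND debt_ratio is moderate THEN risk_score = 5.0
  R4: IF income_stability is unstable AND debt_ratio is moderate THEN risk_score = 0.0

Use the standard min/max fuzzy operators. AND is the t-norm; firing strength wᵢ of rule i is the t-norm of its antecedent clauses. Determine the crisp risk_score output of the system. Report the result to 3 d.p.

R1 (z=36.4): steady=0.67, good=0.21; AND[min(a, b)] → w = 0.21
R2 (z=-5.6): low=0.10, unstable=0.16; AND[min(a, b)] → w = 0.10
R3 (z=5.0): poor=0.32, moderate=0.37; AND[min(a, b)] → w = 0.32
R4 (z=0.0): unstable=0.16, moderate=0.37; AND[min(a, b)] → w = 0.16
Weighted average = (0.21·36.4 + 0.10·-5.6 + 0.32·5.0 + 0.16·0.0) / (0.21 + 0.10 + 0.32 + 0.16)
  = 8.6840 / 0.7900 = 10.992

10.992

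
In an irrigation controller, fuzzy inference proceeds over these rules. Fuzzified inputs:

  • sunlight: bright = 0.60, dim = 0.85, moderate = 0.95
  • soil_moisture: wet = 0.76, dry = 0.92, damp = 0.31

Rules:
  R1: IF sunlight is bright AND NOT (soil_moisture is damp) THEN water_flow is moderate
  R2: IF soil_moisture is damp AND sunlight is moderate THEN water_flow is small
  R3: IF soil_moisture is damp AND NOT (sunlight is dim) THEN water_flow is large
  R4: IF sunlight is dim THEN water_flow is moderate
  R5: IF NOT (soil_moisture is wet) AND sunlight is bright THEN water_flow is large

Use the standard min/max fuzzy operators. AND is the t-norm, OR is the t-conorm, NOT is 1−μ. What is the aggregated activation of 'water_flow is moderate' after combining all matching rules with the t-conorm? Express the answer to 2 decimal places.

R1: bright=0.60, ¬damp=1−0.31=0.69; AND[min(a, b)] → w = 0.60
R2: damp=0.31, moderate=0.95; AND[min(a, b)] → w = 0.31
R3: damp=0.31, ¬dim=1−0.85=0.15; AND[min(a, b)] → w = 0.15
R4: dim=0.85 → w = 0.85
R5: ¬wet=1−0.76=0.24, bright=0.60; AND[min(a, b)] → w = 0.24
Rules with consequent 'moderate': {R1, R4} → strengths 0.60, 0.85
Aggregate via t-conorm [max(a, b)]: 0.85

0.85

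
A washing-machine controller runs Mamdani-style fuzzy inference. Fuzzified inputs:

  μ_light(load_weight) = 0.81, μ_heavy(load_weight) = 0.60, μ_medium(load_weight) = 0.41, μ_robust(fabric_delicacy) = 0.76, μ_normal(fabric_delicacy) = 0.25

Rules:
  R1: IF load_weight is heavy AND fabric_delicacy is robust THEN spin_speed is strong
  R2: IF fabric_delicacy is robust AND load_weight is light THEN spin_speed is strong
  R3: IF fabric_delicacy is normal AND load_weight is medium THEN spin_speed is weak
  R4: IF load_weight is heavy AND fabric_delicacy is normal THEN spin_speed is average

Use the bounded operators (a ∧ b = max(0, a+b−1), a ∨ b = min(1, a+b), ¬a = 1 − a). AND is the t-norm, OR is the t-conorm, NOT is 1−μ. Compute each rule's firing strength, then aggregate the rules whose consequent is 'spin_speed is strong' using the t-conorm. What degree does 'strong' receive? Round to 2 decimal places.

R1: heavy=0.60, robust=0.76; AND[max(0, a+b−1)] → w = 0.36
R2: robust=0.76, light=0.81; AND[max(0, a+b−1)] → w = 0.57
R3: normal=0.25, medium=0.41; AND[max(0, a+b−1)] → w = 0.00
R4: heavy=0.60, normal=0.25; AND[max(0, a+b−1)] → w = 0.00
Rules with consequent 'strong': {R1, R2} → strengths 0.36, 0.57
Aggregate via t-conorm [min(1, a+b)]: 0.93

0.93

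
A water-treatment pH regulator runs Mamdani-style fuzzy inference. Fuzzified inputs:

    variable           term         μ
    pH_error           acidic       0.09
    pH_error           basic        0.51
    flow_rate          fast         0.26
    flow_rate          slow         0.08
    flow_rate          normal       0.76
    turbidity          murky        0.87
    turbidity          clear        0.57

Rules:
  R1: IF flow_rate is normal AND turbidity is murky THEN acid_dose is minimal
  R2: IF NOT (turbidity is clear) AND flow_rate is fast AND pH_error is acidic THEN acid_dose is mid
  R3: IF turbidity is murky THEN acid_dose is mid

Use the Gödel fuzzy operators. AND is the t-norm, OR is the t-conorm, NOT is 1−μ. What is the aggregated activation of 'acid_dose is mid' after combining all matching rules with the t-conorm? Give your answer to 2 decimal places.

0.87

R1: normal=0.76, murky=0.87; AND[min(a, b)] → w = 0.76
R2: ¬clear=1−0.57=0.43, fast=0.26, acidic=0.09; AND[min(a, b)] → w = 0.09
R3: murky=0.87 → w = 0.87
Rules with consequent 'mid': {R2, R3} → strengths 0.09, 0.87
Aggregate via t-conorm [max(a, b)]: 0.87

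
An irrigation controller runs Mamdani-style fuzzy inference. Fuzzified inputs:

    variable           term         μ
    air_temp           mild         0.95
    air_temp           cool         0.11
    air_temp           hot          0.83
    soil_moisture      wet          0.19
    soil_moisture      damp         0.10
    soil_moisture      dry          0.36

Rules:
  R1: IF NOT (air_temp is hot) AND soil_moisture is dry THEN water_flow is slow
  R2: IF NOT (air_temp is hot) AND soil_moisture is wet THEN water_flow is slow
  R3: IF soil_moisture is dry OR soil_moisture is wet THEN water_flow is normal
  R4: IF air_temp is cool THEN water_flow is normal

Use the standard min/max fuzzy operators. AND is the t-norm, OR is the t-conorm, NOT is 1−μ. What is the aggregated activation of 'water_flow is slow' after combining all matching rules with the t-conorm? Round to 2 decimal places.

R1: ¬hot=1−0.83=0.17, dry=0.36; AND[min(a, b)] → w = 0.17
R2: ¬hot=1−0.83=0.17, wet=0.19; AND[min(a, b)] → w = 0.17
R3: dry=0.36, wet=0.19; OR[max(a, b)] → w = 0.36
R4: cool=0.11 → w = 0.11
Rules with consequent 'slow': {R1, R2} → strengths 0.17, 0.17
Aggregate via t-conorm [max(a, b)]: 0.17

0.17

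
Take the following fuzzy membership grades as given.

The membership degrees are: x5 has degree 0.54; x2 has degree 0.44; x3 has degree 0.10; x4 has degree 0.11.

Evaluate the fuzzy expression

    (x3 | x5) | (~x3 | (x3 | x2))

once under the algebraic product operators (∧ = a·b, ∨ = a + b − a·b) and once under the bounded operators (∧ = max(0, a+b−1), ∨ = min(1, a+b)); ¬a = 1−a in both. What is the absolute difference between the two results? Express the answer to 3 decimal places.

Under algebraic product:
  x3 | x5 = a + b − a·b on (0.1000, 0.5400) = 0.5860
  ~x3 = 1 − 0.1000 = 0.9000
  x3 | x2 = a + b − a·b on (0.1000, 0.4400) = 0.4960
  ~x3 | (x3 | x2) = a + b − a·b on (0.9000, 0.4960) = 0.9496
  (x3 | x5) | (~x3 | (x3 | x2)) = a + b − a·b on (0.5860, 0.9496) = 0.9791
  → value = 0.9791
Under bounded:
  x3 | x5 = min(1, a+b) on (0.10, 0.54) = 0.64
  ~x3 = 1 − 0.10 = 0.90
  x3 | x2 = min(1, a+b) on (0.10, 0.44) = 0.54
  ~x3 | (x3 | x2) = min(1, a+b) on (0.90, 0.54) = 1.00
  (x3 | x5) | (~x3 | (x3 | x2)) = min(1, a+b) on (0.64, 1.00) = 1.00
  → value = 1.0000
|0.9791 − 1.0000| = 0.021

0.021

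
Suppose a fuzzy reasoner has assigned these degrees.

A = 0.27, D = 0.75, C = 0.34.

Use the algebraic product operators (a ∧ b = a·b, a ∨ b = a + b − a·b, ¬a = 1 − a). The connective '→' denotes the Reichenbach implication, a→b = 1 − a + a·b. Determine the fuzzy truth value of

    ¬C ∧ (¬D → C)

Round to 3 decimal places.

¬C = 1 − 0.3400 = 0.6600
¬D = 1 − 0.7500 = 0.2500
¬D → C  [Reichenbach: 1 − a + a·b] with a=0.2500, b=0.3400 → 0.8350
¬C ∧ (¬D → C) = a·b on (0.6600, 0.8350) = 0.5511

0.551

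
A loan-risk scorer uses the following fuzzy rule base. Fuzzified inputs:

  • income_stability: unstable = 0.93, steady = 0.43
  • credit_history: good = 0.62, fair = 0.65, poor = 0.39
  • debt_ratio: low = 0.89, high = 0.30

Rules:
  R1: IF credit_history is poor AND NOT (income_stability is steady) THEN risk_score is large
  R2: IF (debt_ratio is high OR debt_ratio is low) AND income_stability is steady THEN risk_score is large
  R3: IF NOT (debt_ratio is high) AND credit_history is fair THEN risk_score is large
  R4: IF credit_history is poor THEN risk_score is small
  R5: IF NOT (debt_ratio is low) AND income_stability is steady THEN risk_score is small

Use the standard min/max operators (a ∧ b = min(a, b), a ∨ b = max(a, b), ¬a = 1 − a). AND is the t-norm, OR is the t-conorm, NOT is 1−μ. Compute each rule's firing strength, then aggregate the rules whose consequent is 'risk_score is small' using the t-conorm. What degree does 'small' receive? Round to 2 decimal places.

R1: poor=0.39, ¬steady=1−0.43=0.57; AND[min(a, b)] → w = 0.39
R2: (high=0.30 OR low=0.89) = 0.89; AND[min(a, b)] with steady=0.43 → w = 0.43
R3: ¬high=1−0.30=0.70, fair=0.65; AND[min(a, b)] → w = 0.65
R4: poor=0.39 → w = 0.39
R5: ¬low=1−0.89=0.11, steady=0.43; AND[min(a, b)] → w = 0.11
Rules with consequent 'small': {R4, R5} → strengths 0.39, 0.11
Aggregate via t-conorm [max(a, b)]: 0.39

0.39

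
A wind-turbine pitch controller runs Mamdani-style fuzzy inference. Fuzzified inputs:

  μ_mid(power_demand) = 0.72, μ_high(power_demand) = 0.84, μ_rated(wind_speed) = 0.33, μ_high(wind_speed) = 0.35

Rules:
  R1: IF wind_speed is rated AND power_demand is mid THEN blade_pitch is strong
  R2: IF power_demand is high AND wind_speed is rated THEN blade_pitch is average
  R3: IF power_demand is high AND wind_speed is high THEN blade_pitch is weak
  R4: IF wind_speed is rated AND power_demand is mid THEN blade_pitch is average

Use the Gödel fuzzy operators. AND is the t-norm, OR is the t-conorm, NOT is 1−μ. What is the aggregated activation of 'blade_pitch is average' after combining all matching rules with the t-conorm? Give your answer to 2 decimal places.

R1: rated=0.33, mid=0.72; AND[min(a, b)] → w = 0.33
R2: high=0.84, rated=0.33; AND[min(a, b)] → w = 0.33
R3: high=0.84, high=0.35; AND[min(a, b)] → w = 0.35
R4: rated=0.33, mid=0.72; AND[min(a, b)] → w = 0.33
Rules with consequent 'average': {R2, R4} → strengths 0.33, 0.33
Aggregate via t-conorm [max(a, b)]: 0.33

0.33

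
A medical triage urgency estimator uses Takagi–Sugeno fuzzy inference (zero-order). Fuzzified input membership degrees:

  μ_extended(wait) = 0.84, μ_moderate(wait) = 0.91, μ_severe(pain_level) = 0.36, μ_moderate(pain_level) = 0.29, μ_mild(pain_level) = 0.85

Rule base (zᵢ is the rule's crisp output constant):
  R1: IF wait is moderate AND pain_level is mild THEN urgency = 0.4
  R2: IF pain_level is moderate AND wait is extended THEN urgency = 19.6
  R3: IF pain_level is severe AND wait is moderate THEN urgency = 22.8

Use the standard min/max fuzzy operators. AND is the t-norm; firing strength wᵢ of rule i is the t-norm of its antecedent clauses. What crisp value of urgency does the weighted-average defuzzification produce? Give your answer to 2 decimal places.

9.49

R1 (z=0.4): moderate=0.91, mild=0.85; AND[min(a, b)] → w = 0.85
R2 (z=19.6): moderate=0.29, extended=0.84; AND[min(a, b)] → w = 0.29
R3 (z=22.8): severe=0.36, moderate=0.91; AND[min(a, b)] → w = 0.36
Weighted average = (0.85·0.4 + 0.29·19.6 + 0.36·22.8) / (0.85 + 0.29 + 0.36)
  = 14.2320 / 1.5000 = 9.49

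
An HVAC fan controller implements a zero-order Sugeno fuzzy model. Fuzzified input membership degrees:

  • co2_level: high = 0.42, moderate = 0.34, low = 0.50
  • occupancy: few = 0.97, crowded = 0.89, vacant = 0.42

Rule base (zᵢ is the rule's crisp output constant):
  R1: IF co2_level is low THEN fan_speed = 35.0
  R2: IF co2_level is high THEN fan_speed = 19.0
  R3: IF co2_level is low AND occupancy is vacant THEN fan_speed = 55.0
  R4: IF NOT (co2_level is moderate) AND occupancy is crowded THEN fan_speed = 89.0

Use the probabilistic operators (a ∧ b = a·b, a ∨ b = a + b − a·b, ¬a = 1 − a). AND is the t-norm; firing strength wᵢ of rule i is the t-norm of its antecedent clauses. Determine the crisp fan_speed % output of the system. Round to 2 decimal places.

52.00

R1 (z=35.0): low=0.50 → w = 0.5000
R2 (z=19.0): high=0.42 → w = 0.4200
R3 (z=55.0): low=0.50, vacant=0.42; AND[a·b] → w = 0.2100
R4 (z=89.0): ¬moderate=1−0.34=0.66, crowded=0.89; AND[a·b] → w = 0.5874
Weighted average = (0.5000·35.0 + 0.4200·19.0 + 0.2100·55.0 + 0.5874·89.0) / (0.5000 + 0.4200 + 0.2100 + 0.5874)
  = 89.3086 / 1.7174 = 52.00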